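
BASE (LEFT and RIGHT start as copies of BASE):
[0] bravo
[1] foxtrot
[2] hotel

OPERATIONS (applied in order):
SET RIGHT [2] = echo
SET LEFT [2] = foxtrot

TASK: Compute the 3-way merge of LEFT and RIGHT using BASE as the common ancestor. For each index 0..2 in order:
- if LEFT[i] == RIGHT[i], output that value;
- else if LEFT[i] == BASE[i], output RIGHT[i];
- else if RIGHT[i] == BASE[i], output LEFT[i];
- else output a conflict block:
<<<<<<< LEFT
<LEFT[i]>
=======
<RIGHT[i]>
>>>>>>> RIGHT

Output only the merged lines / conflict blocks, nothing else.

Answer: bravo
foxtrot
<<<<<<< LEFT
foxtrot
=======
echo
>>>>>>> RIGHT

Derivation:
Final LEFT:  [bravo, foxtrot, foxtrot]
Final RIGHT: [bravo, foxtrot, echo]
i=0: L=bravo R=bravo -> agree -> bravo
i=1: L=foxtrot R=foxtrot -> agree -> foxtrot
i=2: BASE=hotel L=foxtrot R=echo all differ -> CONFLICT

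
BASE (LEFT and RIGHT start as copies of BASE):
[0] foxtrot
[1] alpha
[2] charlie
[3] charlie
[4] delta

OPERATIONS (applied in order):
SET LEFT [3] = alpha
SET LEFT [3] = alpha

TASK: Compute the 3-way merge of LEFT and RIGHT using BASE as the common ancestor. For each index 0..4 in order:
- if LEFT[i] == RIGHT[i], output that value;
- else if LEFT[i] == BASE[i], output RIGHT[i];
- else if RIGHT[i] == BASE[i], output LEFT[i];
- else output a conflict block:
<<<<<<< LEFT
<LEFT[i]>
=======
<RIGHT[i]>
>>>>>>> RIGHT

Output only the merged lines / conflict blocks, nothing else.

Final LEFT:  [foxtrot, alpha, charlie, alpha, delta]
Final RIGHT: [foxtrot, alpha, charlie, charlie, delta]
i=0: L=foxtrot R=foxtrot -> agree -> foxtrot
i=1: L=alpha R=alpha -> agree -> alpha
i=2: L=charlie R=charlie -> agree -> charlie
i=3: L=alpha, R=charlie=BASE -> take LEFT -> alpha
i=4: L=delta R=delta -> agree -> delta

Answer: foxtrot
alpha
charlie
alpha
delta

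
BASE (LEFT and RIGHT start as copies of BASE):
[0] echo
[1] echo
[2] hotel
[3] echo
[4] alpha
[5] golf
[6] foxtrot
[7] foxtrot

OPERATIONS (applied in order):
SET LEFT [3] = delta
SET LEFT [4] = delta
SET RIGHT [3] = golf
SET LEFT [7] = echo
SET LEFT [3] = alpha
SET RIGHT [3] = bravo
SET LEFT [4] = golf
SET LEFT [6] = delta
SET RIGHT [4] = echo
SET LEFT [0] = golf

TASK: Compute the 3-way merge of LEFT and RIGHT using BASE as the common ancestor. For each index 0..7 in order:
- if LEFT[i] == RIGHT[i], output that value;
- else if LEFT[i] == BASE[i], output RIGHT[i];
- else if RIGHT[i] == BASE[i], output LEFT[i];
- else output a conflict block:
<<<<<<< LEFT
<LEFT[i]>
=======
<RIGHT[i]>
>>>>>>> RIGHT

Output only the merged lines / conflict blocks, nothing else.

Answer: golf
echo
hotel
<<<<<<< LEFT
alpha
=======
bravo
>>>>>>> RIGHT
<<<<<<< LEFT
golf
=======
echo
>>>>>>> RIGHT
golf
delta
echo

Derivation:
Final LEFT:  [golf, echo, hotel, alpha, golf, golf, delta, echo]
Final RIGHT: [echo, echo, hotel, bravo, echo, golf, foxtrot, foxtrot]
i=0: L=golf, R=echo=BASE -> take LEFT -> golf
i=1: L=echo R=echo -> agree -> echo
i=2: L=hotel R=hotel -> agree -> hotel
i=3: BASE=echo L=alpha R=bravo all differ -> CONFLICT
i=4: BASE=alpha L=golf R=echo all differ -> CONFLICT
i=5: L=golf R=golf -> agree -> golf
i=6: L=delta, R=foxtrot=BASE -> take LEFT -> delta
i=7: L=echo, R=foxtrot=BASE -> take LEFT -> echo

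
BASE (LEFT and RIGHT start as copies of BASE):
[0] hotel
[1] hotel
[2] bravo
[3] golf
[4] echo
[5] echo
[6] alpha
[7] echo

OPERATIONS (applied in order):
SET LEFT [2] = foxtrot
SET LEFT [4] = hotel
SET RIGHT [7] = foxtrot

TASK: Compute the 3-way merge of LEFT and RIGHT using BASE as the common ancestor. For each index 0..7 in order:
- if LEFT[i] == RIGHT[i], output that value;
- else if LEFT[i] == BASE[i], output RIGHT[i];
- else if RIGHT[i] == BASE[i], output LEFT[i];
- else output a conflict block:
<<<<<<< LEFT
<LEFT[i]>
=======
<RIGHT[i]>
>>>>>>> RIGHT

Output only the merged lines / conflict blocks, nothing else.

Final LEFT:  [hotel, hotel, foxtrot, golf, hotel, echo, alpha, echo]
Final RIGHT: [hotel, hotel, bravo, golf, echo, echo, alpha, foxtrot]
i=0: L=hotel R=hotel -> agree -> hotel
i=1: L=hotel R=hotel -> agree -> hotel
i=2: L=foxtrot, R=bravo=BASE -> take LEFT -> foxtrot
i=3: L=golf R=golf -> agree -> golf
i=4: L=hotel, R=echo=BASE -> take LEFT -> hotel
i=5: L=echo R=echo -> agree -> echo
i=6: L=alpha R=alpha -> agree -> alpha
i=7: L=echo=BASE, R=foxtrot -> take RIGHT -> foxtrot

Answer: hotel
hotel
foxtrot
golf
hotel
echo
alpha
foxtrot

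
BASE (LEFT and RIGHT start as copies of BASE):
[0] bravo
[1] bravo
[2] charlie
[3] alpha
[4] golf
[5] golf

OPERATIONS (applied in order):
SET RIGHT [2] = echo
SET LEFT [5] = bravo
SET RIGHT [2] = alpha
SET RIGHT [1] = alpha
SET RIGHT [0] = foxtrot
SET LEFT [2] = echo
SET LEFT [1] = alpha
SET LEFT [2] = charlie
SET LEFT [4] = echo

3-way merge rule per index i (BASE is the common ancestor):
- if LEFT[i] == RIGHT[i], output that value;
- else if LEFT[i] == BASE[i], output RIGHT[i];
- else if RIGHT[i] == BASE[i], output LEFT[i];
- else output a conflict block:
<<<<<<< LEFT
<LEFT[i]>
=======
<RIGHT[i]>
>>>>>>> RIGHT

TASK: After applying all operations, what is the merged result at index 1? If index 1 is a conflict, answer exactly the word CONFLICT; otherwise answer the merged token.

Final LEFT:  [bravo, alpha, charlie, alpha, echo, bravo]
Final RIGHT: [foxtrot, alpha, alpha, alpha, golf, golf]
i=0: L=bravo=BASE, R=foxtrot -> take RIGHT -> foxtrot
i=1: L=alpha R=alpha -> agree -> alpha
i=2: L=charlie=BASE, R=alpha -> take RIGHT -> alpha
i=3: L=alpha R=alpha -> agree -> alpha
i=4: L=echo, R=golf=BASE -> take LEFT -> echo
i=5: L=bravo, R=golf=BASE -> take LEFT -> bravo
Index 1 -> alpha

Answer: alpha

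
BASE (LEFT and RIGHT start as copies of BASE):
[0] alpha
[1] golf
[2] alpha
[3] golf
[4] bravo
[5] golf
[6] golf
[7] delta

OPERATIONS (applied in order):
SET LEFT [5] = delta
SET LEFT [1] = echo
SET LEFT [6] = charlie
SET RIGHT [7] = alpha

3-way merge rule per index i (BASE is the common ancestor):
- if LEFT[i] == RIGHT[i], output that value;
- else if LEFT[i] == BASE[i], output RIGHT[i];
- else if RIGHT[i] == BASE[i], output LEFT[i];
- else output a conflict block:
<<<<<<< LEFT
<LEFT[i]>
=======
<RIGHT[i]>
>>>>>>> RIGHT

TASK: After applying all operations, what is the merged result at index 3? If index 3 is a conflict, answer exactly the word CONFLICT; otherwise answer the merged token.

Final LEFT:  [alpha, echo, alpha, golf, bravo, delta, charlie, delta]
Final RIGHT: [alpha, golf, alpha, golf, bravo, golf, golf, alpha]
i=0: L=alpha R=alpha -> agree -> alpha
i=1: L=echo, R=golf=BASE -> take LEFT -> echo
i=2: L=alpha R=alpha -> agree -> alpha
i=3: L=golf R=golf -> agree -> golf
i=4: L=bravo R=bravo -> agree -> bravo
i=5: L=delta, R=golf=BASE -> take LEFT -> delta
i=6: L=charlie, R=golf=BASE -> take LEFT -> charlie
i=7: L=delta=BASE, R=alpha -> take RIGHT -> alpha
Index 3 -> golf

Answer: golf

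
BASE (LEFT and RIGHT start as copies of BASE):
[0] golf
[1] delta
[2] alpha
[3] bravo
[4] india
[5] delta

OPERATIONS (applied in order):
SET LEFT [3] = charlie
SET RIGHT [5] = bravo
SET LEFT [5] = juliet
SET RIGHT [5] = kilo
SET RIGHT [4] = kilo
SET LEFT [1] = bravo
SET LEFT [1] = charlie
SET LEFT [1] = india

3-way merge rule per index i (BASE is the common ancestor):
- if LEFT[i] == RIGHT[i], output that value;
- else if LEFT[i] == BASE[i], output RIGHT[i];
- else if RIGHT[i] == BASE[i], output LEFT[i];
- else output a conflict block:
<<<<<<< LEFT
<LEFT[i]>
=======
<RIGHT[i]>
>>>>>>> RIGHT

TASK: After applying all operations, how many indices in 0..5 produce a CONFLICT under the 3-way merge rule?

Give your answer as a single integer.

Answer: 1

Derivation:
Final LEFT:  [golf, india, alpha, charlie, india, juliet]
Final RIGHT: [golf, delta, alpha, bravo, kilo, kilo]
i=0: L=golf R=golf -> agree -> golf
i=1: L=india, R=delta=BASE -> take LEFT -> india
i=2: L=alpha R=alpha -> agree -> alpha
i=3: L=charlie, R=bravo=BASE -> take LEFT -> charlie
i=4: L=india=BASE, R=kilo -> take RIGHT -> kilo
i=5: BASE=delta L=juliet R=kilo all differ -> CONFLICT
Conflict count: 1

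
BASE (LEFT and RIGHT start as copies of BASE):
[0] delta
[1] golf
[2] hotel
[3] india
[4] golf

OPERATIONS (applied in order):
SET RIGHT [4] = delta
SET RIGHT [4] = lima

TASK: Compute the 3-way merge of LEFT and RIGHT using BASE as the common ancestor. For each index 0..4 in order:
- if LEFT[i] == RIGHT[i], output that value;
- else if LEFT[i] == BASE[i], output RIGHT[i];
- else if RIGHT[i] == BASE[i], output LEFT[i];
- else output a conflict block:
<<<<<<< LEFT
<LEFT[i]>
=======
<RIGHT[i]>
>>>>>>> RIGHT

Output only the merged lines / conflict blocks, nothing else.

Answer: delta
golf
hotel
india
lima

Derivation:
Final LEFT:  [delta, golf, hotel, india, golf]
Final RIGHT: [delta, golf, hotel, india, lima]
i=0: L=delta R=delta -> agree -> delta
i=1: L=golf R=golf -> agree -> golf
i=2: L=hotel R=hotel -> agree -> hotel
i=3: L=india R=india -> agree -> india
i=4: L=golf=BASE, R=lima -> take RIGHT -> lima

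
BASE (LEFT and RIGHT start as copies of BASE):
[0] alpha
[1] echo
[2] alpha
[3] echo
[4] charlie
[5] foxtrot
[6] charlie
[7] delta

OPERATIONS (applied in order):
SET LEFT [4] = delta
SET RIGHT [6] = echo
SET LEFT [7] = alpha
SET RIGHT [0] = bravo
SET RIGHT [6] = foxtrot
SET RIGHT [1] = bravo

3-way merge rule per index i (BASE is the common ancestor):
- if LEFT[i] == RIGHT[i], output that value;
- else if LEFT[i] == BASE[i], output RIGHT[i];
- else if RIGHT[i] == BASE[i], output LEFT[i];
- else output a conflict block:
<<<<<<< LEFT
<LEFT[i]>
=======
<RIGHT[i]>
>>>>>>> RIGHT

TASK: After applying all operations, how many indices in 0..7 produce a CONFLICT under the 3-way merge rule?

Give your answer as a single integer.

Final LEFT:  [alpha, echo, alpha, echo, delta, foxtrot, charlie, alpha]
Final RIGHT: [bravo, bravo, alpha, echo, charlie, foxtrot, foxtrot, delta]
i=0: L=alpha=BASE, R=bravo -> take RIGHT -> bravo
i=1: L=echo=BASE, R=bravo -> take RIGHT -> bravo
i=2: L=alpha R=alpha -> agree -> alpha
i=3: L=echo R=echo -> agree -> echo
i=4: L=delta, R=charlie=BASE -> take LEFT -> delta
i=5: L=foxtrot R=foxtrot -> agree -> foxtrot
i=6: L=charlie=BASE, R=foxtrot -> take RIGHT -> foxtrot
i=7: L=alpha, R=delta=BASE -> take LEFT -> alpha
Conflict count: 0

Answer: 0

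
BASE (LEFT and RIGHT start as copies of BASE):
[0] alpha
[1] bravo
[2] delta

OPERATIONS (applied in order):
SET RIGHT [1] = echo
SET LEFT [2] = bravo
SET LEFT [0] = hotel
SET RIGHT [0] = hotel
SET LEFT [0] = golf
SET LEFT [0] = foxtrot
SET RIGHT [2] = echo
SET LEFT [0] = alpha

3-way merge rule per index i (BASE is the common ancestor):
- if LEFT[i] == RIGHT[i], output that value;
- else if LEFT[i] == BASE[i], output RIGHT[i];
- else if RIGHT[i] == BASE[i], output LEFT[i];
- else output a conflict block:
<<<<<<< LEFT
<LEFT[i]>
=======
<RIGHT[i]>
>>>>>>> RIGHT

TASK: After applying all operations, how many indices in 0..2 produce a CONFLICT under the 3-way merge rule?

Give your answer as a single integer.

Final LEFT:  [alpha, bravo, bravo]
Final RIGHT: [hotel, echo, echo]
i=0: L=alpha=BASE, R=hotel -> take RIGHT -> hotel
i=1: L=bravo=BASE, R=echo -> take RIGHT -> echo
i=2: BASE=delta L=bravo R=echo all differ -> CONFLICT
Conflict count: 1

Answer: 1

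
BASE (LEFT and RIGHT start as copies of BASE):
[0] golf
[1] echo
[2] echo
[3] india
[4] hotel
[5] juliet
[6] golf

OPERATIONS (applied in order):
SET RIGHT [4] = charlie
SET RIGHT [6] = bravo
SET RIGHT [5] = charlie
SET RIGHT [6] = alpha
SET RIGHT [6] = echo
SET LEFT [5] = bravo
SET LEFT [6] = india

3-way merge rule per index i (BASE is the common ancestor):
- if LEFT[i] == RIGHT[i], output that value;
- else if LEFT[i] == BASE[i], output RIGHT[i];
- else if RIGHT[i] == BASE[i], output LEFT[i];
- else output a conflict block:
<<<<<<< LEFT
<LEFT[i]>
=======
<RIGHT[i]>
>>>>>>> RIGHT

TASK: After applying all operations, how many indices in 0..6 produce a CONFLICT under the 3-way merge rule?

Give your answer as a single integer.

Final LEFT:  [golf, echo, echo, india, hotel, bravo, india]
Final RIGHT: [golf, echo, echo, india, charlie, charlie, echo]
i=0: L=golf R=golf -> agree -> golf
i=1: L=echo R=echo -> agree -> echo
i=2: L=echo R=echo -> agree -> echo
i=3: L=india R=india -> agree -> india
i=4: L=hotel=BASE, R=charlie -> take RIGHT -> charlie
i=5: BASE=juliet L=bravo R=charlie all differ -> CONFLICT
i=6: BASE=golf L=india R=echo all differ -> CONFLICT
Conflict count: 2

Answer: 2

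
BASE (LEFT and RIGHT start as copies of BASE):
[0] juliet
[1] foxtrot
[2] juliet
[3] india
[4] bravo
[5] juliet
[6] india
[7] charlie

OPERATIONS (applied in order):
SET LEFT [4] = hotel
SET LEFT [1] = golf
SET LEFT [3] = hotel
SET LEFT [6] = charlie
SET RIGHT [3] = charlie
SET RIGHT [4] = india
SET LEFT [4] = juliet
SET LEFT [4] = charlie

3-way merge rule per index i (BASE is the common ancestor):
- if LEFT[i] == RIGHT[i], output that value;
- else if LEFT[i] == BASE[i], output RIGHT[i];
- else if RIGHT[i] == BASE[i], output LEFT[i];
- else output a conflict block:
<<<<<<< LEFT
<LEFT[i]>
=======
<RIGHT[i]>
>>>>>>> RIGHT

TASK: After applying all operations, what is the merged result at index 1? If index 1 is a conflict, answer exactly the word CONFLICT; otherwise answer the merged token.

Answer: golf

Derivation:
Final LEFT:  [juliet, golf, juliet, hotel, charlie, juliet, charlie, charlie]
Final RIGHT: [juliet, foxtrot, juliet, charlie, india, juliet, india, charlie]
i=0: L=juliet R=juliet -> agree -> juliet
i=1: L=golf, R=foxtrot=BASE -> take LEFT -> golf
i=2: L=juliet R=juliet -> agree -> juliet
i=3: BASE=india L=hotel R=charlie all differ -> CONFLICT
i=4: BASE=bravo L=charlie R=india all differ -> CONFLICT
i=5: L=juliet R=juliet -> agree -> juliet
i=6: L=charlie, R=india=BASE -> take LEFT -> charlie
i=7: L=charlie R=charlie -> agree -> charlie
Index 1 -> golf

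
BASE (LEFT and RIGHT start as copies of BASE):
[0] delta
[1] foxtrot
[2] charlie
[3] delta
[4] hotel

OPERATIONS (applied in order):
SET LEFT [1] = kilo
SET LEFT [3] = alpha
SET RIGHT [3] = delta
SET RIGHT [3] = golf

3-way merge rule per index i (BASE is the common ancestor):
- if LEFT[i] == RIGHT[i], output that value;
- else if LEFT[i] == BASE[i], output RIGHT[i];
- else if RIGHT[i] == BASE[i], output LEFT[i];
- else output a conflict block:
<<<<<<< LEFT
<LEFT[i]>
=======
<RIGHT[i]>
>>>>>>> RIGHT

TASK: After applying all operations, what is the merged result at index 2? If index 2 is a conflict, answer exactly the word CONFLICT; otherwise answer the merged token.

Answer: charlie

Derivation:
Final LEFT:  [delta, kilo, charlie, alpha, hotel]
Final RIGHT: [delta, foxtrot, charlie, golf, hotel]
i=0: L=delta R=delta -> agree -> delta
i=1: L=kilo, R=foxtrot=BASE -> take LEFT -> kilo
i=2: L=charlie R=charlie -> agree -> charlie
i=3: BASE=delta L=alpha R=golf all differ -> CONFLICT
i=4: L=hotel R=hotel -> agree -> hotel
Index 2 -> charlie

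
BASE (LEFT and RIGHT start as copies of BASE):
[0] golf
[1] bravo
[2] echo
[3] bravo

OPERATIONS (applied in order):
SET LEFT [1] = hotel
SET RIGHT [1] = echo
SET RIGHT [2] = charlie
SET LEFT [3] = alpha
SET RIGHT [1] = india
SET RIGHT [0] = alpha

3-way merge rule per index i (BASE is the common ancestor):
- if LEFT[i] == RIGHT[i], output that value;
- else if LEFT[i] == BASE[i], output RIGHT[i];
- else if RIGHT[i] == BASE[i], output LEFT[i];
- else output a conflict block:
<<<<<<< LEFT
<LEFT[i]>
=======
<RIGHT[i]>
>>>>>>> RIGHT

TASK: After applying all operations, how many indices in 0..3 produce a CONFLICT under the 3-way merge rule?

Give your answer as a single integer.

Answer: 1

Derivation:
Final LEFT:  [golf, hotel, echo, alpha]
Final RIGHT: [alpha, india, charlie, bravo]
i=0: L=golf=BASE, R=alpha -> take RIGHT -> alpha
i=1: BASE=bravo L=hotel R=india all differ -> CONFLICT
i=2: L=echo=BASE, R=charlie -> take RIGHT -> charlie
i=3: L=alpha, R=bravo=BASE -> take LEFT -> alpha
Conflict count: 1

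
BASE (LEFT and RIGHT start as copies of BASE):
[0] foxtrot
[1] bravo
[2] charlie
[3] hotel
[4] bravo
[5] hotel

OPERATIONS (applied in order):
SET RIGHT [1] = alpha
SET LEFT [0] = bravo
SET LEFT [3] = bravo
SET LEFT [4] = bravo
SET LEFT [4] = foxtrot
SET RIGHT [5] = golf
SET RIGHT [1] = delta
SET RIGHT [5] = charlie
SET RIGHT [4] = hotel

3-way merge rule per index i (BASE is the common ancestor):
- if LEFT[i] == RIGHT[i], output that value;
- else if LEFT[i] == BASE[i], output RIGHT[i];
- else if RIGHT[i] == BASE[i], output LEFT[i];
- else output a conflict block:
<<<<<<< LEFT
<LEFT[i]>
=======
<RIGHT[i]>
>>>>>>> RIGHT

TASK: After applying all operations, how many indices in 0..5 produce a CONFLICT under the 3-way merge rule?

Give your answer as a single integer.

Answer: 1

Derivation:
Final LEFT:  [bravo, bravo, charlie, bravo, foxtrot, hotel]
Final RIGHT: [foxtrot, delta, charlie, hotel, hotel, charlie]
i=0: L=bravo, R=foxtrot=BASE -> take LEFT -> bravo
i=1: L=bravo=BASE, R=delta -> take RIGHT -> delta
i=2: L=charlie R=charlie -> agree -> charlie
i=3: L=bravo, R=hotel=BASE -> take LEFT -> bravo
i=4: BASE=bravo L=foxtrot R=hotel all differ -> CONFLICT
i=5: L=hotel=BASE, R=charlie -> take RIGHT -> charlie
Conflict count: 1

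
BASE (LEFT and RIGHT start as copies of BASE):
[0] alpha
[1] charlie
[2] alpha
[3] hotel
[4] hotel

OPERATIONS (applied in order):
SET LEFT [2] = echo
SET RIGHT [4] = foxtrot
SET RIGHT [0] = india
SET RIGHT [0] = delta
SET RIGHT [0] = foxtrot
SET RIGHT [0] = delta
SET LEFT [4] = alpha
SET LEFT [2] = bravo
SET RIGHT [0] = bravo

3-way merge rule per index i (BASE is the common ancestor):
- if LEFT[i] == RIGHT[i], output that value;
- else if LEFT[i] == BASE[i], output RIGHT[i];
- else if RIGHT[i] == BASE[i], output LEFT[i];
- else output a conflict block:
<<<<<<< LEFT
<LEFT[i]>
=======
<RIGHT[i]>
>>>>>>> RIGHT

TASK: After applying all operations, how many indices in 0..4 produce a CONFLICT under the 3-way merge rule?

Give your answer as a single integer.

Final LEFT:  [alpha, charlie, bravo, hotel, alpha]
Final RIGHT: [bravo, charlie, alpha, hotel, foxtrot]
i=0: L=alpha=BASE, R=bravo -> take RIGHT -> bravo
i=1: L=charlie R=charlie -> agree -> charlie
i=2: L=bravo, R=alpha=BASE -> take LEFT -> bravo
i=3: L=hotel R=hotel -> agree -> hotel
i=4: BASE=hotel L=alpha R=foxtrot all differ -> CONFLICT
Conflict count: 1

Answer: 1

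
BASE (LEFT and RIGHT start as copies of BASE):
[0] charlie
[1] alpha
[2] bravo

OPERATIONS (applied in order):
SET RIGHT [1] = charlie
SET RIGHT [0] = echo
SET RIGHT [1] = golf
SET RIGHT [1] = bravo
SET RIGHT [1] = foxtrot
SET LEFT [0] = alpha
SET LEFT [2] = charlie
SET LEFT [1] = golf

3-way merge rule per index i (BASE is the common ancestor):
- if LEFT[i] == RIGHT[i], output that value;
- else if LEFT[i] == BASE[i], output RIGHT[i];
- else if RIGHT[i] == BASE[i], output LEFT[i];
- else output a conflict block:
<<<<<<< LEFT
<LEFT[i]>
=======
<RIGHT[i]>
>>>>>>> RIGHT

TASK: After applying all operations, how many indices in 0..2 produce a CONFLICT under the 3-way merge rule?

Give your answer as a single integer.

Final LEFT:  [alpha, golf, charlie]
Final RIGHT: [echo, foxtrot, bravo]
i=0: BASE=charlie L=alpha R=echo all differ -> CONFLICT
i=1: BASE=alpha L=golf R=foxtrot all differ -> CONFLICT
i=2: L=charlie, R=bravo=BASE -> take LEFT -> charlie
Conflict count: 2

Answer: 2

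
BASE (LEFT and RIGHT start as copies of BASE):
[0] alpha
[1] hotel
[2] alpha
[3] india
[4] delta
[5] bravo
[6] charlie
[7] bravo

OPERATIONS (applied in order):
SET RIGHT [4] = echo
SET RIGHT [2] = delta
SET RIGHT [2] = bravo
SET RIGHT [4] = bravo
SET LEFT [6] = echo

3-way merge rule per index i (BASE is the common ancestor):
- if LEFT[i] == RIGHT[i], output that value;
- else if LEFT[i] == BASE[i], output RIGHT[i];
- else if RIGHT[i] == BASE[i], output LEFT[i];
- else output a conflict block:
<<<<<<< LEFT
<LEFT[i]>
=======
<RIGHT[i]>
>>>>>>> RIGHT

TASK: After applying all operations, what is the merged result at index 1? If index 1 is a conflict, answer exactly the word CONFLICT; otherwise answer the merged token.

Answer: hotel

Derivation:
Final LEFT:  [alpha, hotel, alpha, india, delta, bravo, echo, bravo]
Final RIGHT: [alpha, hotel, bravo, india, bravo, bravo, charlie, bravo]
i=0: L=alpha R=alpha -> agree -> alpha
i=1: L=hotel R=hotel -> agree -> hotel
i=2: L=alpha=BASE, R=bravo -> take RIGHT -> bravo
i=3: L=india R=india -> agree -> india
i=4: L=delta=BASE, R=bravo -> take RIGHT -> bravo
i=5: L=bravo R=bravo -> agree -> bravo
i=6: L=echo, R=charlie=BASE -> take LEFT -> echo
i=7: L=bravo R=bravo -> agree -> bravo
Index 1 -> hotel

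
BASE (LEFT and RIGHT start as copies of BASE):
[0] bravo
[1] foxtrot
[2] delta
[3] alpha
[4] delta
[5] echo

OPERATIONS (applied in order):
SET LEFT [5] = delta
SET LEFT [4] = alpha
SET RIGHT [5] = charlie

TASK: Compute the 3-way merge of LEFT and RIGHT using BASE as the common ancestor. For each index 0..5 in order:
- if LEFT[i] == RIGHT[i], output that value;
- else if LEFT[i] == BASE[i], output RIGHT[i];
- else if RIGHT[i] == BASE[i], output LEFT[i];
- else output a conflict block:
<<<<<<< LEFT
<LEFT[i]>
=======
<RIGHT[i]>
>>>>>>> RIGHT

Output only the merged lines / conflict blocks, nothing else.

Final LEFT:  [bravo, foxtrot, delta, alpha, alpha, delta]
Final RIGHT: [bravo, foxtrot, delta, alpha, delta, charlie]
i=0: L=bravo R=bravo -> agree -> bravo
i=1: L=foxtrot R=foxtrot -> agree -> foxtrot
i=2: L=delta R=delta -> agree -> delta
i=3: L=alpha R=alpha -> agree -> alpha
i=4: L=alpha, R=delta=BASE -> take LEFT -> alpha
i=5: BASE=echo L=delta R=charlie all differ -> CONFLICT

Answer: bravo
foxtrot
delta
alpha
alpha
<<<<<<< LEFT
delta
=======
charlie
>>>>>>> RIGHT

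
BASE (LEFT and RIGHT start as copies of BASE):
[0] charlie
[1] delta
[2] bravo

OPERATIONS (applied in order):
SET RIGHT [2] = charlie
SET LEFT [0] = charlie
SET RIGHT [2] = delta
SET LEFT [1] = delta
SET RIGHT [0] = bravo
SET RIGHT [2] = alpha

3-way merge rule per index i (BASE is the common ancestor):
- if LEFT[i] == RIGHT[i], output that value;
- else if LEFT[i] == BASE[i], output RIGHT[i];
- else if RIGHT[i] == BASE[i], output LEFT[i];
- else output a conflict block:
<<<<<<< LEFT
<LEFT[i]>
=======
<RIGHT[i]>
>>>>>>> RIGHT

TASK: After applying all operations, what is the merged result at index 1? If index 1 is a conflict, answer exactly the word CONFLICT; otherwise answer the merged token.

Answer: delta

Derivation:
Final LEFT:  [charlie, delta, bravo]
Final RIGHT: [bravo, delta, alpha]
i=0: L=charlie=BASE, R=bravo -> take RIGHT -> bravo
i=1: L=delta R=delta -> agree -> delta
i=2: L=bravo=BASE, R=alpha -> take RIGHT -> alpha
Index 1 -> delta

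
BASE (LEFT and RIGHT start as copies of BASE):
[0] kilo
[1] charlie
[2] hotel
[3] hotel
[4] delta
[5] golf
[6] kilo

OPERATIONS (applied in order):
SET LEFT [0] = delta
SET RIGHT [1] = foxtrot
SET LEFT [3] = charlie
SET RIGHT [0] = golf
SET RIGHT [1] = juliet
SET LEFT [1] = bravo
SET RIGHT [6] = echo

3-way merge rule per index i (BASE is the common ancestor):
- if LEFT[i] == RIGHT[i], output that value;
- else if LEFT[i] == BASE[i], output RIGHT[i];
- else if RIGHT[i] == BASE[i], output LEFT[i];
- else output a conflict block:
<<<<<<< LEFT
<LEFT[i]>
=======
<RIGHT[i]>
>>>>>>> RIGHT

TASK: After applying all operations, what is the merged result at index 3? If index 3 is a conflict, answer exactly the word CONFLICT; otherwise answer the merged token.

Answer: charlie

Derivation:
Final LEFT:  [delta, bravo, hotel, charlie, delta, golf, kilo]
Final RIGHT: [golf, juliet, hotel, hotel, delta, golf, echo]
i=0: BASE=kilo L=delta R=golf all differ -> CONFLICT
i=1: BASE=charlie L=bravo R=juliet all differ -> CONFLICT
i=2: L=hotel R=hotel -> agree -> hotel
i=3: L=charlie, R=hotel=BASE -> take LEFT -> charlie
i=4: L=delta R=delta -> agree -> delta
i=5: L=golf R=golf -> agree -> golf
i=6: L=kilo=BASE, R=echo -> take RIGHT -> echo
Index 3 -> charlie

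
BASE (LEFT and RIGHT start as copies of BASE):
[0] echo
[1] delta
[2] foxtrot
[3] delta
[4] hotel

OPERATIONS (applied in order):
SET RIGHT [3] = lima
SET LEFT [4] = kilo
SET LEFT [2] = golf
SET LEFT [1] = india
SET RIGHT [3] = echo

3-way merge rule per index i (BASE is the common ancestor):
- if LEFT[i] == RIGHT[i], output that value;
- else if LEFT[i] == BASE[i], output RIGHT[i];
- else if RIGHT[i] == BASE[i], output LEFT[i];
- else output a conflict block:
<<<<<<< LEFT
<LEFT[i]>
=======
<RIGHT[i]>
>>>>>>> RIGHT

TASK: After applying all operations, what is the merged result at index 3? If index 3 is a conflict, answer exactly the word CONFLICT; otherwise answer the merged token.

Answer: echo

Derivation:
Final LEFT:  [echo, india, golf, delta, kilo]
Final RIGHT: [echo, delta, foxtrot, echo, hotel]
i=0: L=echo R=echo -> agree -> echo
i=1: L=india, R=delta=BASE -> take LEFT -> india
i=2: L=golf, R=foxtrot=BASE -> take LEFT -> golf
i=3: L=delta=BASE, R=echo -> take RIGHT -> echo
i=4: L=kilo, R=hotel=BASE -> take LEFT -> kilo
Index 3 -> echo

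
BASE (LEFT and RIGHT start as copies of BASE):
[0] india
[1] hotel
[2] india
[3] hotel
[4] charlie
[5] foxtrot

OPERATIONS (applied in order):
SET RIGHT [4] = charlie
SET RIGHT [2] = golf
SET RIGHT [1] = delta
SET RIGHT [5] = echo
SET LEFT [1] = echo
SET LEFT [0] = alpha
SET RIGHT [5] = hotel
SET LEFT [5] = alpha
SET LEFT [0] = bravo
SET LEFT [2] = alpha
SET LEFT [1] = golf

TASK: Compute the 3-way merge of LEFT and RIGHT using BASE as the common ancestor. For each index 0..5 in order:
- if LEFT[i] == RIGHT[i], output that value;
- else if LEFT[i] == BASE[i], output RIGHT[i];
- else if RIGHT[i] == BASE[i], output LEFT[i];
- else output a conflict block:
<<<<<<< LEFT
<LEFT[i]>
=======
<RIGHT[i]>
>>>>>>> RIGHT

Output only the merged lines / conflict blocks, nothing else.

Final LEFT:  [bravo, golf, alpha, hotel, charlie, alpha]
Final RIGHT: [india, delta, golf, hotel, charlie, hotel]
i=0: L=bravo, R=india=BASE -> take LEFT -> bravo
i=1: BASE=hotel L=golf R=delta all differ -> CONFLICT
i=2: BASE=india L=alpha R=golf all differ -> CONFLICT
i=3: L=hotel R=hotel -> agree -> hotel
i=4: L=charlie R=charlie -> agree -> charlie
i=5: BASE=foxtrot L=alpha R=hotel all differ -> CONFLICT

Answer: bravo
<<<<<<< LEFT
golf
=======
delta
>>>>>>> RIGHT
<<<<<<< LEFT
alpha
=======
golf
>>>>>>> RIGHT
hotel
charlie
<<<<<<< LEFT
alpha
=======
hotel
>>>>>>> RIGHT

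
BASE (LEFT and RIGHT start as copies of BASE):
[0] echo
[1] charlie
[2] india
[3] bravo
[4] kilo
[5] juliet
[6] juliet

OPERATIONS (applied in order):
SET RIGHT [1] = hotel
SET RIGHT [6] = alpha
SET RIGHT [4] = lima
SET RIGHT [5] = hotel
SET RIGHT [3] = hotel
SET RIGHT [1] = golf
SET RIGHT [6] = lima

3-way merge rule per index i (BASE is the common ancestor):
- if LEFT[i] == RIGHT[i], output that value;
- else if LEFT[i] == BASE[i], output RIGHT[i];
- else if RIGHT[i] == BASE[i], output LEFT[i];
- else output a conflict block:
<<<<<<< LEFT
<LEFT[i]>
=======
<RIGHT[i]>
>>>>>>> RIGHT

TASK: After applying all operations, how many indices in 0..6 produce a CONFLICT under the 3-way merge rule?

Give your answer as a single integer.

Final LEFT:  [echo, charlie, india, bravo, kilo, juliet, juliet]
Final RIGHT: [echo, golf, india, hotel, lima, hotel, lima]
i=0: L=echo R=echo -> agree -> echo
i=1: L=charlie=BASE, R=golf -> take RIGHT -> golf
i=2: L=india R=india -> agree -> india
i=3: L=bravo=BASE, R=hotel -> take RIGHT -> hotel
i=4: L=kilo=BASE, R=lima -> take RIGHT -> lima
i=5: L=juliet=BASE, R=hotel -> take RIGHT -> hotel
i=6: L=juliet=BASE, R=lima -> take RIGHT -> lima
Conflict count: 0

Answer: 0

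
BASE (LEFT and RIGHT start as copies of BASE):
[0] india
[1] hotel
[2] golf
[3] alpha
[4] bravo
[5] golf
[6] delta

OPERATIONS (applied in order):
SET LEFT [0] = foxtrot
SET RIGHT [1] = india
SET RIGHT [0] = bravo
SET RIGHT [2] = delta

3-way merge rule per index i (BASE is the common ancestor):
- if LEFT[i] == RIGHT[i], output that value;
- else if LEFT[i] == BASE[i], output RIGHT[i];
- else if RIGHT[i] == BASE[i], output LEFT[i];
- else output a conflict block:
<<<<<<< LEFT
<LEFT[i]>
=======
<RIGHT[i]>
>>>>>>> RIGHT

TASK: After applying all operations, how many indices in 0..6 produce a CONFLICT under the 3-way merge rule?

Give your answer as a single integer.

Final LEFT:  [foxtrot, hotel, golf, alpha, bravo, golf, delta]
Final RIGHT: [bravo, india, delta, alpha, bravo, golf, delta]
i=0: BASE=india L=foxtrot R=bravo all differ -> CONFLICT
i=1: L=hotel=BASE, R=india -> take RIGHT -> india
i=2: L=golf=BASE, R=delta -> take RIGHT -> delta
i=3: L=alpha R=alpha -> agree -> alpha
i=4: L=bravo R=bravo -> agree -> bravo
i=5: L=golf R=golf -> agree -> golf
i=6: L=delta R=delta -> agree -> delta
Conflict count: 1

Answer: 1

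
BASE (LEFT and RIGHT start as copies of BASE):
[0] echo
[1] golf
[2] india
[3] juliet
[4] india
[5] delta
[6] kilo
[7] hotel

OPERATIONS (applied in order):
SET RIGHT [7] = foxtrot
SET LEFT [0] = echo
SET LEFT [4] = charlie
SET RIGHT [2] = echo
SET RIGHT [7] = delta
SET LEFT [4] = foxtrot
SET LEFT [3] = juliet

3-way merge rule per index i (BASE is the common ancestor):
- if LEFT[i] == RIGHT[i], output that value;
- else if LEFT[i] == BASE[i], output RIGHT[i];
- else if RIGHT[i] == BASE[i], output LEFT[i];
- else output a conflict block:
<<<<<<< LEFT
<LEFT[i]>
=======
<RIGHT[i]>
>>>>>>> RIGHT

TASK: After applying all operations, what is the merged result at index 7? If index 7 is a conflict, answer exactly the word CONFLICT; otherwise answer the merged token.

Final LEFT:  [echo, golf, india, juliet, foxtrot, delta, kilo, hotel]
Final RIGHT: [echo, golf, echo, juliet, india, delta, kilo, delta]
i=0: L=echo R=echo -> agree -> echo
i=1: L=golf R=golf -> agree -> golf
i=2: L=india=BASE, R=echo -> take RIGHT -> echo
i=3: L=juliet R=juliet -> agree -> juliet
i=4: L=foxtrot, R=india=BASE -> take LEFT -> foxtrot
i=5: L=delta R=delta -> agree -> delta
i=6: L=kilo R=kilo -> agree -> kilo
i=7: L=hotel=BASE, R=delta -> take RIGHT -> delta
Index 7 -> delta

Answer: delta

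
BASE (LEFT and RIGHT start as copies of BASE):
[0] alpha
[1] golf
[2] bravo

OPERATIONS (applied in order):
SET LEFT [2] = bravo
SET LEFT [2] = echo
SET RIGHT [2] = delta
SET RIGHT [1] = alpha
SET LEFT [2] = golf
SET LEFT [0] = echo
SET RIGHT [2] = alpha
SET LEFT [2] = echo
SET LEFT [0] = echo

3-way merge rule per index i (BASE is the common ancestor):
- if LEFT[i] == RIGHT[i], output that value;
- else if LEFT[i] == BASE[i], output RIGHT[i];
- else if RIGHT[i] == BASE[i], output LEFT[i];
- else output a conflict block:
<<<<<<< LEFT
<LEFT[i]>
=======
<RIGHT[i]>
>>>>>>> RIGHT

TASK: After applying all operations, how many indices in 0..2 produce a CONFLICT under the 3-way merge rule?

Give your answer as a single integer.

Answer: 1

Derivation:
Final LEFT:  [echo, golf, echo]
Final RIGHT: [alpha, alpha, alpha]
i=0: L=echo, R=alpha=BASE -> take LEFT -> echo
i=1: L=golf=BASE, R=alpha -> take RIGHT -> alpha
i=2: BASE=bravo L=echo R=alpha all differ -> CONFLICT
Conflict count: 1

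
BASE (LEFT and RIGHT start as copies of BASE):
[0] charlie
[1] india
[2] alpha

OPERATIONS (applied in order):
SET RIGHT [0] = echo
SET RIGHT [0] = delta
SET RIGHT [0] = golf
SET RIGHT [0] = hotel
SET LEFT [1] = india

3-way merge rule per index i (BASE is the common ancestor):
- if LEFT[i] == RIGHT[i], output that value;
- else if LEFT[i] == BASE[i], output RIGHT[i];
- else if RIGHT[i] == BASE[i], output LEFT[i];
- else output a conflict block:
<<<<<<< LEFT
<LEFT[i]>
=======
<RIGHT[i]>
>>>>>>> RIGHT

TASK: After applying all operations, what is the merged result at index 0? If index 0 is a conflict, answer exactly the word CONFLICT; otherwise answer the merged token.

Answer: hotel

Derivation:
Final LEFT:  [charlie, india, alpha]
Final RIGHT: [hotel, india, alpha]
i=0: L=charlie=BASE, R=hotel -> take RIGHT -> hotel
i=1: L=india R=india -> agree -> india
i=2: L=alpha R=alpha -> agree -> alpha
Index 0 -> hotel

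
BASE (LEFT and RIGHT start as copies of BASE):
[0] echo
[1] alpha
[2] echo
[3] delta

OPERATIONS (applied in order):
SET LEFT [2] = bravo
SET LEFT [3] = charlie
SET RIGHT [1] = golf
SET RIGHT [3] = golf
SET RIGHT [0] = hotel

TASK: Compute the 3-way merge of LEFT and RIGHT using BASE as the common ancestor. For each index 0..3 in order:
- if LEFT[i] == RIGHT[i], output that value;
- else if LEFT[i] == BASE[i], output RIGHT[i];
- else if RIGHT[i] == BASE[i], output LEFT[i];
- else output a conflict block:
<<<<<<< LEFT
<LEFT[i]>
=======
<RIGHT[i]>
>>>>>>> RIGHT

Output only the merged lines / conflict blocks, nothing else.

Final LEFT:  [echo, alpha, bravo, charlie]
Final RIGHT: [hotel, golf, echo, golf]
i=0: L=echo=BASE, R=hotel -> take RIGHT -> hotel
i=1: L=alpha=BASE, R=golf -> take RIGHT -> golf
i=2: L=bravo, R=echo=BASE -> take LEFT -> bravo
i=3: BASE=delta L=charlie R=golf all differ -> CONFLICT

Answer: hotel
golf
bravo
<<<<<<< LEFT
charlie
=======
golf
>>>>>>> RIGHT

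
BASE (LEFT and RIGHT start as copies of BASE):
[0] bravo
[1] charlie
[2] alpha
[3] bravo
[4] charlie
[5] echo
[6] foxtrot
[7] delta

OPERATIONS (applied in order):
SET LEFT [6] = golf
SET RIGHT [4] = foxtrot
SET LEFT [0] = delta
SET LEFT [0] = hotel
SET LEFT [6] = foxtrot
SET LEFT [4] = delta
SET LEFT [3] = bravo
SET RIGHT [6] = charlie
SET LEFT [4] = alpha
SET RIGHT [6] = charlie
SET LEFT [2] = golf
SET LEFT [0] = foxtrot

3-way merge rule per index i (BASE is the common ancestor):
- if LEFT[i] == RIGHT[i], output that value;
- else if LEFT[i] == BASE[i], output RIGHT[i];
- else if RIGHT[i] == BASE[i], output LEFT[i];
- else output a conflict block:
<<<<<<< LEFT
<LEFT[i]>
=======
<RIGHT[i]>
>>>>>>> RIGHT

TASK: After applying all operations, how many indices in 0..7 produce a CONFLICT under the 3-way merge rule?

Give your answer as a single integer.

Answer: 1

Derivation:
Final LEFT:  [foxtrot, charlie, golf, bravo, alpha, echo, foxtrot, delta]
Final RIGHT: [bravo, charlie, alpha, bravo, foxtrot, echo, charlie, delta]
i=0: L=foxtrot, R=bravo=BASE -> take LEFT -> foxtrot
i=1: L=charlie R=charlie -> agree -> charlie
i=2: L=golf, R=alpha=BASE -> take LEFT -> golf
i=3: L=bravo R=bravo -> agree -> bravo
i=4: BASE=charlie L=alpha R=foxtrot all differ -> CONFLICT
i=5: L=echo R=echo -> agree -> echo
i=6: L=foxtrot=BASE, R=charlie -> take RIGHT -> charlie
i=7: L=delta R=delta -> agree -> delta
Conflict count: 1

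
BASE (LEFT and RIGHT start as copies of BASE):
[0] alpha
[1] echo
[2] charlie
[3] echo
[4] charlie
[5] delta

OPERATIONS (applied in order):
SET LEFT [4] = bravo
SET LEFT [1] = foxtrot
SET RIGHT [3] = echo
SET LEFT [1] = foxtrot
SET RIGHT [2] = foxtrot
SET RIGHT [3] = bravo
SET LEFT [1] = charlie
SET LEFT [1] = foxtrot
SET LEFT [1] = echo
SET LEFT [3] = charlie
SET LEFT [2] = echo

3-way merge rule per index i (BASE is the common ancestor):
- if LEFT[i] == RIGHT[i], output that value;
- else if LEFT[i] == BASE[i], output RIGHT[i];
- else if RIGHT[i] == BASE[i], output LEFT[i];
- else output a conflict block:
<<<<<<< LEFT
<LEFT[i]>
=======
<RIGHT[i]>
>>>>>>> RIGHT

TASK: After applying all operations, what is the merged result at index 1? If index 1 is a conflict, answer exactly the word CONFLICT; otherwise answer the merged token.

Final LEFT:  [alpha, echo, echo, charlie, bravo, delta]
Final RIGHT: [alpha, echo, foxtrot, bravo, charlie, delta]
i=0: L=alpha R=alpha -> agree -> alpha
i=1: L=echo R=echo -> agree -> echo
i=2: BASE=charlie L=echo R=foxtrot all differ -> CONFLICT
i=3: BASE=echo L=charlie R=bravo all differ -> CONFLICT
i=4: L=bravo, R=charlie=BASE -> take LEFT -> bravo
i=5: L=delta R=delta -> agree -> delta
Index 1 -> echo

Answer: echo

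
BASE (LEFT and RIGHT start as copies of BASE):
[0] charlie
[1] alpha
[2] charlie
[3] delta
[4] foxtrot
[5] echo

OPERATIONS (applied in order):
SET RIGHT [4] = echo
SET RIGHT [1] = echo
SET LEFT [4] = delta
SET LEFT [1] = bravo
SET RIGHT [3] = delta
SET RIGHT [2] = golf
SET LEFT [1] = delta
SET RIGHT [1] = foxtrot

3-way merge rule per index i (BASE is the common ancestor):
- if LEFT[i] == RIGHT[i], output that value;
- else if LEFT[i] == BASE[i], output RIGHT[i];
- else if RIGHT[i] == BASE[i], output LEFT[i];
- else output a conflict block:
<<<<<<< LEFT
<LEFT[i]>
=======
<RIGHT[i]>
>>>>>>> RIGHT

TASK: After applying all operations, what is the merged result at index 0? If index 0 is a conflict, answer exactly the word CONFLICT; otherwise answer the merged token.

Final LEFT:  [charlie, delta, charlie, delta, delta, echo]
Final RIGHT: [charlie, foxtrot, golf, delta, echo, echo]
i=0: L=charlie R=charlie -> agree -> charlie
i=1: BASE=alpha L=delta R=foxtrot all differ -> CONFLICT
i=2: L=charlie=BASE, R=golf -> take RIGHT -> golf
i=3: L=delta R=delta -> agree -> delta
i=4: BASE=foxtrot L=delta R=echo all differ -> CONFLICT
i=5: L=echo R=echo -> agree -> echo
Index 0 -> charlie

Answer: charlie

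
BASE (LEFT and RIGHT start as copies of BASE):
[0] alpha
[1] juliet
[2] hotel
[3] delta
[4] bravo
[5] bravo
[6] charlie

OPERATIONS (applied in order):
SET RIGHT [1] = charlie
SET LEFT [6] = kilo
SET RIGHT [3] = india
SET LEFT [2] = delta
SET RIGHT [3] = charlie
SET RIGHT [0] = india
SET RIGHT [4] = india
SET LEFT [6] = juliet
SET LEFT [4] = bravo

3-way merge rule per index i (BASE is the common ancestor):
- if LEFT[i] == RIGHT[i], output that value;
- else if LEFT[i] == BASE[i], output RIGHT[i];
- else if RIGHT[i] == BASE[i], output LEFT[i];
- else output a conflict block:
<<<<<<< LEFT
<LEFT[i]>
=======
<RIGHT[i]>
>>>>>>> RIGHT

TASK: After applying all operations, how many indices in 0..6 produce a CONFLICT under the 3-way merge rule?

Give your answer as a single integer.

Answer: 0

Derivation:
Final LEFT:  [alpha, juliet, delta, delta, bravo, bravo, juliet]
Final RIGHT: [india, charlie, hotel, charlie, india, bravo, charlie]
i=0: L=alpha=BASE, R=india -> take RIGHT -> india
i=1: L=juliet=BASE, R=charlie -> take RIGHT -> charlie
i=2: L=delta, R=hotel=BASE -> take LEFT -> delta
i=3: L=delta=BASE, R=charlie -> take RIGHT -> charlie
i=4: L=bravo=BASE, R=india -> take RIGHT -> india
i=5: L=bravo R=bravo -> agree -> bravo
i=6: L=juliet, R=charlie=BASE -> take LEFT -> juliet
Conflict count: 0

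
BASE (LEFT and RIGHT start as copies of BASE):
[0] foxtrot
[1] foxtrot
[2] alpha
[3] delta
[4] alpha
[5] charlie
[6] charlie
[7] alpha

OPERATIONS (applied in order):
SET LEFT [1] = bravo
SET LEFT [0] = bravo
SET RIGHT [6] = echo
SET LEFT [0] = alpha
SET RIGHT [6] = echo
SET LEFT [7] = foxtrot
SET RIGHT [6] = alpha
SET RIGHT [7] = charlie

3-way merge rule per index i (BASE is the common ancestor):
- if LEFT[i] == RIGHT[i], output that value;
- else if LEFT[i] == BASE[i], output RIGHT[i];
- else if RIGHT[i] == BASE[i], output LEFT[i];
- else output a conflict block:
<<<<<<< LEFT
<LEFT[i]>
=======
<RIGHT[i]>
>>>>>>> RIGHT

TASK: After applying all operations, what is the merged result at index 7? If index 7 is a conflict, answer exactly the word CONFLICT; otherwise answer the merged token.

Answer: CONFLICT

Derivation:
Final LEFT:  [alpha, bravo, alpha, delta, alpha, charlie, charlie, foxtrot]
Final RIGHT: [foxtrot, foxtrot, alpha, delta, alpha, charlie, alpha, charlie]
i=0: L=alpha, R=foxtrot=BASE -> take LEFT -> alpha
i=1: L=bravo, R=foxtrot=BASE -> take LEFT -> bravo
i=2: L=alpha R=alpha -> agree -> alpha
i=3: L=delta R=delta -> agree -> delta
i=4: L=alpha R=alpha -> agree -> alpha
i=5: L=charlie R=charlie -> agree -> charlie
i=6: L=charlie=BASE, R=alpha -> take RIGHT -> alpha
i=7: BASE=alpha L=foxtrot R=charlie all differ -> CONFLICT
Index 7 -> CONFLICT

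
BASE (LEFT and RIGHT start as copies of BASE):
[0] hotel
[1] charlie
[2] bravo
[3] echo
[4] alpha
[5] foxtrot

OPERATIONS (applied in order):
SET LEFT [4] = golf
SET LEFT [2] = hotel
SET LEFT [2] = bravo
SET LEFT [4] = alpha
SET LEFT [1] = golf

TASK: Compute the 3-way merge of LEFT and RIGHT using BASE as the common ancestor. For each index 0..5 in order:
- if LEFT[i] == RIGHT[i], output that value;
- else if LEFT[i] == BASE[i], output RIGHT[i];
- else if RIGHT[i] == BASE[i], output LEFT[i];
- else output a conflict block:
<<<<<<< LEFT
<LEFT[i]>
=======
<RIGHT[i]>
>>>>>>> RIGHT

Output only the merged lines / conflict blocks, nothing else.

Final LEFT:  [hotel, golf, bravo, echo, alpha, foxtrot]
Final RIGHT: [hotel, charlie, bravo, echo, alpha, foxtrot]
i=0: L=hotel R=hotel -> agree -> hotel
i=1: L=golf, R=charlie=BASE -> take LEFT -> golf
i=2: L=bravo R=bravo -> agree -> bravo
i=3: L=echo R=echo -> agree -> echo
i=4: L=alpha R=alpha -> agree -> alpha
i=5: L=foxtrot R=foxtrot -> agree -> foxtrot

Answer: hotel
golf
bravo
echo
alpha
foxtrot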